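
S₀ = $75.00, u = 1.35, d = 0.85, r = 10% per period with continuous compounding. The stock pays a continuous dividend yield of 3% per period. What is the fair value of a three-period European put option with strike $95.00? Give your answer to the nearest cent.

$12.85

Per-period risk-free factor R = e^0.1 = 1.1052; dividend-adjusted growth = e^(0.1−0.03) = 1.0725.
Risk-neutral probability p = (1.0725 − 0.85)/(1.35 − 0.85) = 0.2225/0.5000 = 0.4450
Terminal stock prices: S_uuu = 184.5, S_uud = 116.2, S_udd = 73.15, S_ddd = 46.06
Terminal payoffs (K − S): max(-89.53, 0) = 0, max(-21.18, 0) = 0, max(21.85, 0) = 21.85, max(48.94, 0) = 48.94
Node uu (S = 136.7): V_uu = e^(−0.1)·[0.4450·0.0000 + 0.5550·0.0000] = 0.0000
Node ud (S = 86.06): V_ud = e^(−0.1)·[0.4450·0.0000 + 0.5550·21.8469] = 10.9708
Node dd (S = 54.19): V_dd = e^(−0.1)·[0.4450·21.8469 + 0.5550·48.9406] = 33.3735
Node u (S = 101.2): V_u = e^(−0.1)·[0.4450·0.0000 + 0.5550·10.9708] = 5.5092
Node d (S = 63.75): V_d = e^(−0.1)·[0.4450·10.9708 + 0.5550·33.3735] = 21.1768
Node 0 (S = 75): V_0 = e^(−0.1)·[0.4450·5.5092 + 0.5550·21.1768] = 12.8527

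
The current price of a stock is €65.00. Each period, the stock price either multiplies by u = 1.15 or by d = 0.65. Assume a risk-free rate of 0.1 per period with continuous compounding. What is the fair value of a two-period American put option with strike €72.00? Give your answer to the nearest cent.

Risk-neutral probability p = (e^0.1 − 0.65)/(1.15 − 0.65) = 0.4552/0.5000 = 0.9103
Terminal stock prices: S_uu = 85.96, S_ud = 48.59, S_dd = 27.46
Terminal payoffs (K − S): max(-13.96, 0) = 0, max(23.41, 0) = 23.41, max(44.54, 0) = 44.54
Node u (S = 74.75): continuation = e^(−0.1)·[0.9103·0.0000 + 0.0897·23.4125] = 1.8994; exercise value = 0.0000 ≤ continuation, so V_u = 1.8994
Node d (S = 42.25): continuation = e^(−0.1)·[0.9103·23.4125 + 0.0897·44.5375] = 22.8983; exercise value = 29.7500 > continuation, so V_d = 29.7500 (exercise)
Node 0 (S = 65): continuation = e^(−0.1)·[0.9103·1.8994 + 0.0897·29.7500] = 3.9780; exercise value = 7.0000 > continuation, so V_0 = 7.0000 (exercise)

€7.00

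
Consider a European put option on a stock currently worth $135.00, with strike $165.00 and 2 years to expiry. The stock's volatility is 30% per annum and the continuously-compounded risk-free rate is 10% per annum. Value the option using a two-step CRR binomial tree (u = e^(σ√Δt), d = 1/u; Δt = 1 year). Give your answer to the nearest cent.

$23.82

CRR parameters: u = e^(σ√Δt) = e^(0.3·√1) = 1.3499, d = 1/u = 0.7408
Per-period rate: rΔt = 0.1·1 = 0.1, so R = e^0.1 = 1.1052
Risk-neutral probability p = (e^0.1 − 0.7408)/(1.3499 − 0.7408) = 0.3644/0.6090 = 0.5982
Terminal stock prices: S_uu = 246, S_ud = 135, S_dd = 74.09
Terminal payoffs (K − S): max(-80.99, 0) = 0, max(30, 0) = 30, max(90.91, 0) = 90.91
Node u (S = 182.2): V_u = e^(−0.1)·[0.5982·0.0000 + 0.4018·30.0000] = 10.9058
Node d (S = 100): V_d = e^(−0.1)·[0.5982·30.0000 + 0.4018·90.9104] = 49.2877
Node 0 (S = 135): V_0 = e^(−0.1)·[0.5982·10.9058 + 0.4018·49.2877] = 23.8208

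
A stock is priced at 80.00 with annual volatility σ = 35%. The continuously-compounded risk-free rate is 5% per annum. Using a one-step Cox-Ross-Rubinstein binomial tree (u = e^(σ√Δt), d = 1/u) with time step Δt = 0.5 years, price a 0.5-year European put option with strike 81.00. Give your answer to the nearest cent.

CRR parameters: u = e^(σ√Δt) = e^(0.35·√0.5) = 1.2808, d = 1/u = 0.7808
Per-period rate: rΔt = 0.05·0.5 = 0.025, so R = e^0.025 = 1.0253
Risk-neutral probability p = (e^0.025 − 0.7808)/(1.2808 − 0.7808) = 0.2446/0.5000 = 0.4891
Terminal stock prices: S_u = 102.5, S_d = 62.46
Terminal payoffs (K − S): max(-21.46, 0) = 0, max(18.54, 0) = 18.54
Node 0 (S = 80): V_0 = e^(−0.025)·[0.4891·0.0000 + 0.5109·18.5392] = 9.2384

9.24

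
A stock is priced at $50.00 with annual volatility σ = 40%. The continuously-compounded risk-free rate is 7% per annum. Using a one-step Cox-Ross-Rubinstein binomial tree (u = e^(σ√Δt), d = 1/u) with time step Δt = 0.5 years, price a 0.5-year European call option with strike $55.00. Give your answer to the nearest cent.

CRR parameters: u = e^(σ√Δt) = e^(0.4·√0.5) = 1.3269, d = 1/u = 0.7536
Per-period rate: rΔt = 0.07·0.5 = 0.035, so R = e^0.035 = 1.0356
Risk-neutral probability p = (e^0.035 − 0.7536)/(1.3269 − 0.7536) = 0.2820/0.5733 = 0.4919
Terminal stock prices: S_u = 66.34, S_d = 37.68
Terminal payoffs (S − K): max(11.34, 0) = 11.34, max(-17.32, 0) = 0
Node 0 (S = 50): V_0 = e^(−0.035)·[0.4919·11.3448 + 0.5081·0.0000] = 5.3885

$5.39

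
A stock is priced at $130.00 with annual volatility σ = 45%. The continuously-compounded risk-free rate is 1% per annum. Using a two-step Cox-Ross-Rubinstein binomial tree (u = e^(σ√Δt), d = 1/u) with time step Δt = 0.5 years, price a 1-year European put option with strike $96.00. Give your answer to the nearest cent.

$8.79

CRR parameters: u = e^(σ√Δt) = e^(0.45·√0.5) = 1.3746, d = 1/u = 0.7275
Per-period rate: rΔt = 0.01·0.5 = 0.005, so R = e^0.005 = 1.0050
Risk-neutral probability p = (e^0.005 − 0.7275)/(1.3746 − 0.7275) = 0.2776/0.6472 = 0.4289
Terminal stock prices: S_uu = 245.7, S_ud = 130, S_dd = 68.8
Terminal payoffs (K − S): max(-149.7, 0) = 0, max(-34, 0) = 0, max(27.2, 0) = 27.2
Node u (S = 178.7): V_u = e^(−0.005)·[0.4289·0.0000 + 0.5711·0.0000] = 0.0000
Node d (S = 94.57): V_d = e^(−0.005)·[0.4289·0.0000 + 0.5711·27.2045] = 15.4601
Node 0 (S = 130): V_0 = e^(−0.005)·[0.4289·0.0000 + 0.5711·15.4601] = 8.7858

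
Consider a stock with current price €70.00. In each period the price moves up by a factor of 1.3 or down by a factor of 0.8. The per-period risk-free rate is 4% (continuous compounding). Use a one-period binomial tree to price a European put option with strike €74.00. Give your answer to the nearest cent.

€8.96

Risk-neutral probability p = (e^0.04 − 0.8)/(1.3 − 0.8) = 0.2408/0.5000 = 0.4816
Terminal stock prices: S_u = 91, S_d = 56
Terminal payoffs (K − S): max(-17, 0) = 0, max(18, 0) = 18
Node 0 (S = 70): V_0 = e^(−0.04)·[0.4816·0.0000 + 0.5184·18.0000] = 8.9649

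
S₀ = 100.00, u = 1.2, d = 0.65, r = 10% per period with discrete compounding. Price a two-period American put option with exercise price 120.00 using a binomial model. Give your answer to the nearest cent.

Risk-neutral probability p = (1 + 0.1 − 0.65)/(1.2 − 0.65) = 0.4500/0.5500 = 0.8182
Terminal stock prices: S_uu = 144, S_ud = 78, S_dd = 42.25
Terminal payoffs (K − S): max(-24, 0) = 0, max(42, 0) = 42, max(77.75, 0) = 77.75
Node u (S = 120): continuation = 1/1.1·[0.8182·0.0000 + 0.1818·42.0000] = 6.9421; exercise value = 0.0000 ≤ continuation, so V_u = 6.9421
Node d (S = 65): continuation = 1/1.1·[0.8182·42.0000 + 0.1818·77.7500] = 44.0909; exercise value = 55.0000 > continuation, so V_d = 55.0000 (exercise)
Node 0 (S = 100): continuation = 1/1.1·[0.8182·6.9421 + 0.1818·55.0000] = 14.2545; exercise value = 20.0000 > continuation, so V_0 = 20.0000 (exercise)

20.00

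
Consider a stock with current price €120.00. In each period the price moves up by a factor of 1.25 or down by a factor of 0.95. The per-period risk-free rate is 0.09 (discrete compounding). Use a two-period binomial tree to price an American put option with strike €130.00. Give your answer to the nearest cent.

Risk-neutral probability p = (1 + 0.09 − 0.95)/(1.25 − 0.95) = 0.1400/0.3000 = 0.4667
Terminal stock prices: S_uu = 187.5, S_ud = 142.5, S_dd = 108.3
Terminal payoffs (K − S): max(-57.5, 0) = 0, max(-12.5, 0) = 0, max(21.7, 0) = 21.7
Node u (S = 150): continuation = 1/1.09·[0.4667·0.0000 + 0.5333·0.0000] = 0.0000; exercise value = 0.0000 ≤ continuation, so V_u = 0.0000
Node d (S = 114): continuation = 1/1.09·[0.4667·0.0000 + 0.5333·21.7000] = 10.6177; exercise value = 16.0000 > continuation, so V_d = 16.0000 (exercise)
Node 0 (S = 120): continuation = 1/1.09·[0.4667·0.0000 + 0.5333·16.0000] = 7.8287; exercise value = 10.0000 > continuation, so V_0 = 10.0000 (exercise)

€10.00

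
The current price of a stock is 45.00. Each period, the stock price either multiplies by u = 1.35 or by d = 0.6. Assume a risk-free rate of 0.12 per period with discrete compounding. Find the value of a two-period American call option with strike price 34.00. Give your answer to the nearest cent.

19.23

Risk-neutral probability p = (1 + 0.12 − 0.6)/(1.35 − 0.6) = 0.5200/0.7500 = 0.6933
Terminal stock prices: S_uu = 82.01, S_ud = 36.45, S_dd = 16.2
Terminal payoffs (S − K): max(48.01, 0) = 48.01, max(2.45, 0) = 2.45, max(-17.8, 0) = 0
Node u (S = 60.75): continuation = 1/1.12·[0.6933·48.0125 + 0.3067·2.4500] = 30.3929; exercise value = 26.7500 ≤ continuation, so V_u = 30.3929
Node d (S = 27): continuation = 1/1.12·[0.6933·2.4500 + 0.3067·0.0000] = 1.5167; exercise value = 0.0000 ≤ continuation, so V_d = 1.5167
Node 0 (S = 45): continuation = 1/1.12·[0.6933·30.3929 + 0.3067·1.5167] = 19.2299; exercise value = 11.0000 ≤ continuation, so V_0 = 19.2299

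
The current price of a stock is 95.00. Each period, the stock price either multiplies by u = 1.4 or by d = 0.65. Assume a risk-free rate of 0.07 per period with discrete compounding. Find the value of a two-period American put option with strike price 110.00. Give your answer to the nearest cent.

Risk-neutral probability p = (1 + 0.07 − 0.65)/(1.4 − 0.65) = 0.4200/0.7500 = 0.5600
Terminal stock prices: S_uu = 186.2, S_ud = 86.45, S_dd = 40.14
Terminal payoffs (K − S): max(-76.2, 0) = 0, max(23.55, 0) = 23.55, max(69.86, 0) = 69.86
Node u (S = 133): continuation = 1/1.07·[0.5600·0.0000 + 0.4400·23.5500] = 9.6841; exercise value = 0.0000 ≤ continuation, so V_u = 9.6841
Node d (S = 61.75): continuation = 1/1.07·[0.5600·23.5500 + 0.4400·69.8625] = 41.0537; exercise value = 48.2500 > continuation, so V_d = 48.2500 (exercise)
Node 0 (S = 95): continuation = 1/1.07·[0.5600·9.6841 + 0.4400·48.2500] = 24.9094; exercise value = 15.0000 ≤ continuation, so V_0 = 24.9094

24.91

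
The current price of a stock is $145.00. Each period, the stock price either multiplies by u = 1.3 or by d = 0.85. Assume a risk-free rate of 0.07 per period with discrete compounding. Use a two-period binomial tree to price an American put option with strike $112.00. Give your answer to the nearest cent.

$1.65

Risk-neutral probability p = (1 + 0.07 − 0.85)/(1.3 − 0.85) = 0.2200/0.4500 = 0.4889
Terminal stock prices: S_uu = 245.1, S_ud = 160.2, S_dd = 104.8
Terminal payoffs (K − S): max(-133.1, 0) = 0, max(-48.22, 0) = 0, max(7.238, 0) = 7.238
Node u (S = 188.5): continuation = 1/1.07·[0.4889·0.0000 + 0.5111·0.0000] = 0.0000; exercise value = 0.0000 ≤ continuation, so V_u = 0.0000
Node d (S = 123.2): continuation = 1/1.07·[0.4889·0.0000 + 0.5111·7.2375] = 3.4572; exercise value = 0.0000 ≤ continuation, so V_d = 3.4572
Node 0 (S = 145): continuation = 1/1.07·[0.4889·0.0000 + 0.5111·3.4572] = 1.6514; exercise value = 0.0000 ≤ continuation, so V_0 = 1.6514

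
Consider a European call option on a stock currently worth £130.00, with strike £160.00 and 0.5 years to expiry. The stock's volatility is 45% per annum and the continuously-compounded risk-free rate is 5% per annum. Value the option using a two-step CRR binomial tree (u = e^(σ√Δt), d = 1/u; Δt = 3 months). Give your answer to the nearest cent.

CRR parameters: u = e^(σ√Δt) = e^(0.45·√0.25) = 1.2523, d = 1/u = 0.7985
Per-period rate: rΔt = 0.05·0.25 = 0.0125, so R = e^0.0125 = 1.0126
Risk-neutral probability p = (e^0.0125 − 0.7985)/(1.2523 − 0.7985) = 0.2141/0.4538 = 0.4717
Terminal stock prices: S_uu = 203.9, S_ud = 130, S_dd = 82.89
Terminal payoffs (S − K): max(43.88, 0) = 43.88, max(-30, 0) = 0, max(-77.11, 0) = 0
Node u (S = 162.8): V_u = e^(−0.0125)·[0.4717·43.8806 + 0.5283·0.0000] = 20.4415
Node d (S = 103.8): V_d = e^(−0.0125)·[0.4717·0.0000 + 0.5283·0.0000] = 0.0000
Node 0 (S = 130): V_0 = e^(−0.0125)·[0.4717·20.4415 + 0.5283·0.0000] = 9.5226

£9.52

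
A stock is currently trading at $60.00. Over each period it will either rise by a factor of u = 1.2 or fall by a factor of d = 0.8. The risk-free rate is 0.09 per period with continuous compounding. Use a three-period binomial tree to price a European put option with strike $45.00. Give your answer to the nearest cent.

Risk-neutral probability p = (e^0.09 − 0.8)/(1.2 − 0.8) = 0.2942/0.4000 = 0.7354
Terminal stock prices: S_uuu = 103.7, S_uud = 69.12, S_udd = 46.08, S_ddd = 30.72
Terminal payoffs (K − S): max(-58.68, 0) = 0, max(-24.12, 0) = 0, max(-1.08, 0) = 0, max(14.28, 0) = 14.28
Node uu (S = 86.4): V_uu = e^(−0.09)·[0.7354·0.0000 + 0.2646·0.0000] = 0.0000
Node ud (S = 57.6): V_ud = e^(−0.09)·[0.7354·0.0000 + 0.2646·0.0000] = 0.0000
Node dd (S = 38.4): V_dd = e^(−0.09)·[0.7354·0.0000 + 0.2646·14.2800] = 3.4528
Node u (S = 72): V_u = e^(−0.09)·[0.7354·0.0000 + 0.2646·0.0000] = 0.0000
Node d (S = 48): V_d = e^(−0.09)·[0.7354·0.0000 + 0.2646·3.4528] = 0.8349
Node 0 (S = 60): V_0 = e^(−0.09)·[0.7354·0.0000 + 0.2646·0.8349] = 0.2019

$0.20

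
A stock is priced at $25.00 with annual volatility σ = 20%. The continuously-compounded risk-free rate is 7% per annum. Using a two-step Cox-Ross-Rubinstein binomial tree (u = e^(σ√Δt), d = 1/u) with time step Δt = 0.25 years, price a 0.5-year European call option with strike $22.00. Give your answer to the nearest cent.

$4.04

CRR parameters: u = e^(σ√Δt) = e^(0.2·√0.25) = 1.1052, d = 1/u = 0.9048
Per-period rate: rΔt = 0.07·0.25 = 0.0175, so R = e^0.0175 = 1.0177
Risk-neutral probability p = (e^0.0175 − 0.9048)/(1.1052 − 0.9048) = 0.1128/0.2003 = 0.5631
Terminal stock prices: S_uu = 30.54, S_ud = 25, S_dd = 20.47
Terminal payoffs (S − K): max(8.535, 0) = 8.535, max(3, 0) = 3, max(-1.532, 0) = 0
Node u (S = 27.63): V_u = e^(−0.0175)·[0.5631·8.5351 + 0.4369·3.0000] = 6.0109
Node d (S = 22.62): V_d = e^(−0.0175)·[0.5631·3.0000 + 0.4369·0.0000] = 1.6601
Node 0 (S = 25): V_0 = e^(−0.0175)·[0.5631·6.0109 + 0.4369·1.6601] = 4.0389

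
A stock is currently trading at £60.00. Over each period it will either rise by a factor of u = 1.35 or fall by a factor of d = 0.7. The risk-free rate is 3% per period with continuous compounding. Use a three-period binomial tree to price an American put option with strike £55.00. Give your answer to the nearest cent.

Risk-neutral probability p = (e^0.03 − 0.7)/(1.35 − 0.7) = 0.3305/0.6500 = 0.5084
Terminal stock prices: S_uuu = 147.6, S_uud = 76.55, S_udd = 39.69, S_ddd = 20.58
Terminal payoffs (K − S): max(-92.62, 0) = 0, max(-21.55, 0) = 0, max(15.31, 0) = 15.31, max(34.42, 0) = 34.42
Node uu (S = 109.4): continuation = e^(−0.03)·[0.5084·0.0000 + 0.4916·0.0000] = 0.0000; exercise value = 0.0000 ≤ continuation, so V_uu = 0.0000
Node ud (S = 56.7): continuation = e^(−0.03)·[0.5084·0.0000 + 0.4916·15.3100] = 7.3041; exercise value = 0.0000 ≤ continuation, so V_ud = 7.3041
Node dd (S = 29.4): continuation = e^(−0.03)·[0.5084·15.3100 + 0.4916·34.4200] = 23.9745; exercise value = 25.6000 > continuation, so V_dd = 25.6000 (exercise)
Node u (S = 81): continuation = e^(−0.03)·[0.5084·0.0000 + 0.4916·7.3041] = 3.4846; exercise value = 0.0000 ≤ continuation, so V_u = 3.4846
Node d (S = 42): continuation = e^(−0.03)·[0.5084·7.3041 + 0.4916·25.6000] = 15.8168; exercise value = 13.0000 ≤ continuation, so V_d = 15.8168
Node 0 (S = 60): continuation = e^(−0.03)·[0.5084·3.4846 + 0.4916·15.8168] = 9.2651; exercise value = 0.0000 ≤ continuation, so V_0 = 9.2651

£9.27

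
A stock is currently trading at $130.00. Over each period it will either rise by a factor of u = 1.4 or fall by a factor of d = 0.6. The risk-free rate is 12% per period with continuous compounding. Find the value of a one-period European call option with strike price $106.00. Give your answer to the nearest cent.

Risk-neutral probability p = (e^0.12 − 0.6)/(1.4 − 0.6) = 0.5275/0.8000 = 0.6594
Terminal stock prices: S_u = 182, S_d = 78
Terminal payoffs (S − K): max(76, 0) = 76, max(-28, 0) = 0
Node 0 (S = 130): V_0 = e^(−0.12)·[0.6594·76.0000 + 0.3406·0.0000] = 44.4455

$44.45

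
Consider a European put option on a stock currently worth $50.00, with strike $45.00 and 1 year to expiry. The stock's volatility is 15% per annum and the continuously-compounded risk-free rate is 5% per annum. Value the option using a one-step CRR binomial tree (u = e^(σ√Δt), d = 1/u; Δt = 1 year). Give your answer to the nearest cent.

$0.69

CRR parameters: u = e^(σ√Δt) = e^(0.15·√1) = 1.1618, d = 1/u = 0.8607
Per-period rate: rΔt = 0.05·1 = 0.05, so R = e^0.05 = 1.0513
Risk-neutral probability p = (e^0.05 − 0.8607)/(1.1618 − 0.8607) = 0.1906/0.3011 = 0.6328
Terminal stock prices: S_u = 58.09, S_d = 43.04
Terminal payoffs (K − S): max(-13.09, 0) = 0, max(1.965, 0) = 1.965
Node 0 (S = 50): V_0 = e^(−0.05)·[0.6328·0.0000 + 0.3672·1.9646] = 0.6862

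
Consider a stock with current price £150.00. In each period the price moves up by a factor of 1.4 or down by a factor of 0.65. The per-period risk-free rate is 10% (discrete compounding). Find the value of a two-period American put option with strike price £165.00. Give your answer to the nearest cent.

£30.20

Risk-neutral probability p = (1 + 0.1 − 0.65)/(1.4 − 0.65) = 0.4500/0.7500 = 0.6000
Terminal stock prices: S_uu = 294, S_ud = 136.5, S_dd = 63.38
Terminal payoffs (K − S): max(-129, 0) = 0, max(28.5, 0) = 28.5, max(101.6, 0) = 101.6
Node u (S = 210): continuation = 1/1.1·[0.6000·0.0000 + 0.4000·28.5000] = 10.3636; exercise value = 0.0000 ≤ continuation, so V_u = 10.3636
Node d (S = 97.5): continuation = 1/1.1·[0.6000·28.5000 + 0.4000·101.6250] = 52.5000; exercise value = 67.5000 > continuation, so V_d = 67.5000 (exercise)
Node 0 (S = 150): continuation = 1/1.1·[0.6000·10.3636 + 0.4000·67.5000] = 30.1983; exercise value = 15.0000 ≤ continuation, so V_0 = 30.1983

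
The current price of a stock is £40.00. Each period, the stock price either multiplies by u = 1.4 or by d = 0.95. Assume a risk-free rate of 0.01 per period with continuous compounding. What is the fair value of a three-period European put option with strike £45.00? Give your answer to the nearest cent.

Risk-neutral probability p = (e^0.01 − 0.95)/(1.4 − 0.95) = 0.0601/0.4500 = 0.1334
Terminal stock prices: S_uuu = 109.8, S_uud = 74.48, S_udd = 50.54, S_ddd = 34.29
Terminal payoffs (K − S): max(-64.76, 0) = 0, max(-29.48, 0) = 0, max(-5.54, 0) = 0, max(10.71, 0) = 10.71
Node uu (S = 78.4): V_uu = e^(−0.01)·[0.1334·0.0000 + 0.8666·0.0000] = 0.0000
Node ud (S = 53.2): V_ud = e^(−0.01)·[0.1334·0.0000 + 0.8666·0.0000] = 0.0000
Node dd (S = 36.1): V_dd = e^(−0.01)·[0.1334·0.0000 + 0.8666·10.7050] = 9.1842
Node u (S = 56): V_u = e^(−0.01)·[0.1334·0.0000 + 0.8666·0.0000] = 0.0000
Node d (S = 38): V_d = e^(−0.01)·[0.1334·0.0000 + 0.8666·9.1842] = 7.8794
Node 0 (S = 40): V_0 = e^(−0.01)·[0.1334·0.0000 + 0.8666·7.8794] = 6.7600

£6.76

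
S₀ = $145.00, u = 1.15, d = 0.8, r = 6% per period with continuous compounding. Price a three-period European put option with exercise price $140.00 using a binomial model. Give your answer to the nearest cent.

$4.84

Risk-neutral probability p = (e^0.06 − 0.8)/(1.15 − 0.8) = 0.2618/0.3500 = 0.7481
Terminal stock prices: S_uuu = 220.5, S_uud = 153.4, S_udd = 106.7, S_ddd = 74.24
Terminal payoffs (K − S): max(-80.53, 0) = 0, max(-13.41, 0) = 0, max(33.28, 0) = 33.28, max(65.76, 0) = 65.76
Node uu (S = 191.8): V_uu = e^(−0.06)·[0.7481·0.0000 + 0.2519·0.0000] = 0.0000
Node ud (S = 133.4): V_ud = e^(−0.06)·[0.7481·0.0000 + 0.2519·33.2800] = 7.8949
Node dd (S = 92.8): V_dd = e^(−0.06)·[0.7481·33.2800 + 0.2519·65.7600] = 39.0470
Node u (S = 166.8): V_u = e^(−0.06)·[0.7481·0.0000 + 0.2519·7.8949] = 1.8729
Node d (S = 116): V_d = e^(−0.06)·[0.7481·7.8949 + 0.2519·39.0470] = 14.8252
Node 0 (S = 145): V_0 = e^(−0.06)·[0.7481·1.8729 + 0.2519·14.8252] = 4.8364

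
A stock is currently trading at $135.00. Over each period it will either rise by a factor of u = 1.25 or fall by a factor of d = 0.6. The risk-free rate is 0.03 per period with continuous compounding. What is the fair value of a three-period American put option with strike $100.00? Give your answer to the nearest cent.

Risk-neutral probability p = (e^0.03 − 0.6)/(1.25 − 0.6) = 0.4305/0.6500 = 0.6622
Terminal stock prices: S_uuu = 263.7, S_uud = 126.6, S_udd = 60.75, S_ddd = 29.16
Terminal payoffs (K − S): max(-163.7, 0) = 0, max(-26.56, 0) = 0, max(39.25, 0) = 39.25, max(70.84, 0) = 70.84
Node uu (S = 210.9): continuation = e^(−0.03)·[0.6622·0.0000 + 0.3378·0.0000] = 0.0000; exercise value = 0.0000 ≤ continuation, so V_uu = 0.0000
Node ud (S = 101.2): continuation = e^(−0.03)·[0.6622·0.0000 + 0.3378·39.2500] = 12.8654; exercise value = 0.0000 ≤ continuation, so V_ud = 12.8654
Node dd (S = 48.6): continuation = e^(−0.03)·[0.6622·39.2500 + 0.3378·70.8400] = 48.4446; exercise value = 51.4000 > continuation, so V_dd = 51.4000 (exercise)
Node u (S = 168.8): continuation = e^(−0.03)·[0.6622·0.0000 + 0.3378·12.8654] = 4.2170; exercise value = 0.0000 ≤ continuation, so V_u = 4.2170
Node d (S = 81): continuation = e^(−0.03)·[0.6622·12.8654 + 0.3378·51.4000] = 25.1160; exercise value = 19.0000 ≤ continuation, so V_d = 25.1160
Node 0 (S = 135): continuation = e^(−0.03)·[0.6622·4.2170 + 0.3378·25.1160] = 10.9426; exercise value = 0.0000 ≤ continuation, so V_0 = 10.9426

$10.94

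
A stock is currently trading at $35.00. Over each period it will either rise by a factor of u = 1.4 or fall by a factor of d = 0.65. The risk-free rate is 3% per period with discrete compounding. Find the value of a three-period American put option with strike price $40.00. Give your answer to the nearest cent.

Risk-neutral probability p = (1 + 0.03 − 0.65)/(1.4 − 0.65) = 0.3800/0.7500 = 0.5067
Terminal stock prices: S_uuu = 96.04, S_uud = 44.59, S_udd = 20.7, S_ddd = 9.612
Terminal payoffs (K − S): max(-56.04, 0) = 0, max(-4.59, 0) = 0, max(19.3, 0) = 19.3, max(30.39, 0) = 30.39
Node uu (S = 68.6): continuation = 1/1.03·[0.5067·0.0000 + 0.4933·0.0000] = 0.0000; exercise value = 0.0000 ≤ continuation, so V_uu = 0.0000
Node ud (S = 31.85): continuation = 1/1.03·[0.5067·0.0000 + 0.4933·19.2975] = 9.2428; exercise value = 8.1500 ≤ continuation, so V_ud = 9.2428
Node dd (S = 14.79): continuation = 1/1.03·[0.5067·19.2975 + 0.4933·30.3881] = 24.0475; exercise value = 25.2125 > continuation, so V_dd = 25.2125 (exercise)
Node u (S = 49): continuation = 1/1.03·[0.5067·0.0000 + 0.4933·9.2428] = 4.4270; exercise value = 0.0000 ≤ continuation, so V_u = 4.4270
Node d (S = 22.75): continuation = 1/1.03·[0.5067·9.2428 + 0.4933·25.2125] = 16.6225; exercise value = 17.2500 > continuation, so V_d = 17.2500 (exercise)
Node 0 (S = 35): continuation = 1/1.03·[0.5067·4.4270 + 0.4933·17.2500] = 10.4398; exercise value = 5.0000 ≤ continuation, so V_0 = 10.4398

$10.44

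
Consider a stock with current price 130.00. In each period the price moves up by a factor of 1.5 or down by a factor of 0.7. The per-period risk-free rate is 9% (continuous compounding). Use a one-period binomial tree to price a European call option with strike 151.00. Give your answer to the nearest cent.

Risk-neutral probability p = (e^0.09 − 0.7)/(1.5 − 0.7) = 0.3942/0.8000 = 0.4927
Terminal stock prices: S_u = 195, S_d = 91
Terminal payoffs (S − K): max(44, 0) = 44, max(-60, 0) = 0
Node 0 (S = 130): V_0 = e^(−0.09)·[0.4927·44.0000 + 0.5073·0.0000] = 19.8136

19.81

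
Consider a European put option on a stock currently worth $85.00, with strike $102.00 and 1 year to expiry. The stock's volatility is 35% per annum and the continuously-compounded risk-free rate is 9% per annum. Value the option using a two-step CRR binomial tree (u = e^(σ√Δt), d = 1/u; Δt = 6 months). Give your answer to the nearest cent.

CRR parameters: u = e^(σ√Δt) = e^(0.35·√0.5) = 1.2808, d = 1/u = 0.7808
Per-period rate: rΔt = 0.09·0.5 = 0.045, so R = e^0.045 = 1.0460
Risk-neutral probability p = (e^0.045 − 0.7808)/(1.2808 − 0.7808) = 0.2653/0.5000 = 0.5305
Terminal stock prices: S_uu = 139.4, S_ud = 85, S_dd = 51.81
Terminal payoffs (K − S): max(-37.44, 0) = 0, max(17, 0) = 17, max(50.19, 0) = 50.19
Node u (S = 108.9): V_u = e^(−0.045)·[0.5305·0.0000 + 0.4695·17.0000] = 7.6305
Node d (S = 66.36): V_d = e^(−0.045)·[0.5305·17.0000 + 0.4695·50.1852] = 31.1471
Node 0 (S = 85): V_0 = e^(−0.045)·[0.5305·7.6305 + 0.4695·31.1471] = 17.8502

$17.85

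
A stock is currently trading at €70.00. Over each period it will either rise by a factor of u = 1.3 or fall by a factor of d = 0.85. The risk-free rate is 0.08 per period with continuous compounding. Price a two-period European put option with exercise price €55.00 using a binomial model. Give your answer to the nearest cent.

€0.87

Risk-neutral probability p = (e^0.08 − 0.85)/(1.3 − 0.85) = 0.2333/0.4500 = 0.5184
Terminal stock prices: S_uu = 118.3, S_ud = 77.35, S_dd = 50.57
Terminal payoffs (K − S): max(-63.3, 0) = 0, max(-22.35, 0) = 0, max(4.425, 0) = 4.425
Node u (S = 91): V_u = e^(−0.08)·[0.5184·0.0000 + 0.4816·0.0000] = 0.0000
Node d (S = 59.5): V_d = e^(−0.08)·[0.5184·0.0000 + 0.4816·4.4250] = 1.9672
Node 0 (S = 70): V_0 = e^(−0.08)·[0.5184·0.0000 + 0.4816·1.9672] = 0.8745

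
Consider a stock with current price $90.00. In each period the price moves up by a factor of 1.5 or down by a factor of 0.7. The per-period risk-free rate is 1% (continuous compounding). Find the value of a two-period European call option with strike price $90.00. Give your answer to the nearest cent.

Risk-neutral probability p = (e^0.01 − 0.7)/(1.5 − 0.7) = 0.3101/0.8000 = 0.3876
Terminal stock prices: S_uu = 202.5, S_ud = 94.5, S_dd = 44.1
Terminal payoffs (S − K): max(112.5, 0) = 112.5, max(4.5, 0) = 4.5, max(-45.9, 0) = 0
Node u (S = 135): V_u = e^(−0.01)·[0.3876·112.5000 + 0.6124·4.5000] = 45.8955
Node d (S = 63): V_d = e^(−0.01)·[0.3876·4.5000 + 0.6124·0.0000] = 1.7267
Node 0 (S = 90): V_0 = e^(−0.01)·[0.3876·45.8955 + 0.6124·1.7267] = 18.6574

$18.66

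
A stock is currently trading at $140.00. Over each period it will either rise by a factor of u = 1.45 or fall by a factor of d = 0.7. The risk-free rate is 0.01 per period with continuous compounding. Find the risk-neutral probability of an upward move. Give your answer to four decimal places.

p = 0.4134

Risk-neutral probability p = (e^0.01 − 0.7)/(1.45 − 0.7) = 0.3101/0.7500 = 0.4134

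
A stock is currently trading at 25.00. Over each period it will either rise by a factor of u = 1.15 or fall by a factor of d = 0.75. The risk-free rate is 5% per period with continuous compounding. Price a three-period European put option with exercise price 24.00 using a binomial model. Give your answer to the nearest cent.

1.10

Risk-neutral probability p = (e^0.05 − 0.75)/(1.15 − 0.75) = 0.3013/0.4000 = 0.7532
Terminal stock prices: S_uuu = 38.02, S_uud = 24.8, S_udd = 16.17, S_ddd = 10.55
Terminal payoffs (K − S): max(-14.02, 0) = 0, max(-0.7969, 0) = 0, max(7.828, 0) = 7.828, max(13.45, 0) = 13.45
Node uu (S = 33.06): V_uu = e^(−0.05)·[0.7532·0.0000 + 0.2468·0.0000] = 0.0000
Node ud (S = 21.56): V_ud = e^(−0.05)·[0.7532·0.0000 + 0.2468·7.8281] = 1.8379
Node dd (S = 14.06): V_dd = e^(−0.05)·[0.7532·7.8281 + 0.2468·13.4531] = 8.7670
Node u (S = 28.75): V_u = e^(−0.05)·[0.7532·0.0000 + 0.2468·1.8379] = 0.4315
Node d (S = 18.75): V_d = e^(−0.05)·[0.7532·1.8379 + 0.2468·8.7670] = 3.3751
Node 0 (S = 25): V_0 = e^(−0.05)·[0.7532·0.4315 + 0.2468·3.3751] = 1.1016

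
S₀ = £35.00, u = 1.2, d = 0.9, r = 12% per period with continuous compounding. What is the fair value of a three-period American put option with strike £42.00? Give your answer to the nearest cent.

£7.00

Risk-neutral probability p = (e^0.12 − 0.9)/(1.2 − 0.9) = 0.2275/0.3000 = 0.7583
Terminal stock prices: S_uuu = 60.48, S_uud = 45.36, S_udd = 34.02, S_ddd = 25.52
Terminal payoffs (K − S): max(-18.48, 0) = 0, max(-3.36, 0) = 0, max(7.98, 0) = 7.98, max(16.48, 0) = 16.48
Node uu (S = 50.4): continuation = e^(−0.12)·[0.7583·0.0000 + 0.2417·0.0000] = 0.0000; exercise value = 0.0000 ≤ continuation, so V_uu = 0.0000
Node ud (S = 37.8): continuation = e^(−0.12)·[0.7583·0.0000 + 0.2417·7.9800] = 1.7105; exercise value = 4.2000 > continuation, so V_ud = 4.2000 (exercise)
Node dd (S = 28.35): continuation = e^(−0.12)·[0.7583·7.9800 + 0.2417·16.4850] = 8.9007; exercise value = 13.6500 > continuation, so V_dd = 13.6500 (exercise)
Node u (S = 42): continuation = e^(−0.12)·[0.7583·0.0000 + 0.2417·4.2000] = 0.9003; exercise value = 0.0000 ≤ continuation, so V_u = 0.9003
Node d (S = 31.5): continuation = e^(−0.12)·[0.7583·4.2000 + 0.2417·13.6500] = 5.7507; exercise value = 10.5000 > continuation, so V_d = 10.5000 (exercise)
Node 0 (S = 35): continuation = e^(−0.12)·[0.7583·0.9003 + 0.2417·10.5000] = 2.8562; exercise value = 7.0000 > continuation, so V_0 = 7.0000 (exercise)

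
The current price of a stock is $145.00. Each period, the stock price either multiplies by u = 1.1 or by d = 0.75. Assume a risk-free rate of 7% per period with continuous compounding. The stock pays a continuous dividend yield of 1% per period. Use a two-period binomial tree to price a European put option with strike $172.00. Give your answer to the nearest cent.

Per-period risk-free factor R = e^0.07 = 1.0725; dividend-adjusted growth = e^(0.07−0.01) = 1.0618.
Risk-neutral probability p = (1.0618 − 0.75)/(1.1 − 0.75) = 0.3118/0.3500 = 0.8910
Terminal stock prices: S_uu = 175.5, S_ud = 119.6, S_dd = 81.56
Terminal payoffs (K − S): max(-3.45, 0) = 0, max(52.38, 0) = 52.38, max(90.44, 0) = 90.44
Node u (S = 159.5): V_u = e^(−0.07)·[0.8910·0.0000 + 0.1090·52.3750] = 5.3248
Node d (S = 108.8): V_d = e^(−0.07)·[0.8910·52.3750 + 0.1090·90.4375] = 52.7038
Node 0 (S = 145): V_0 = e^(−0.07)·[0.8910·5.3248 + 0.1090·52.7038] = 9.7817

$9.78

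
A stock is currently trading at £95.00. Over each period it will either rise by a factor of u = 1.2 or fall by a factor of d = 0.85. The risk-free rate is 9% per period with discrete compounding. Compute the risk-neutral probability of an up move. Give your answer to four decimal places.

Risk-neutral probability p = (1 + 0.09 − 0.85)/(1.2 − 0.85) = 0.2400/0.3500 = 0.6857

p = 0.6857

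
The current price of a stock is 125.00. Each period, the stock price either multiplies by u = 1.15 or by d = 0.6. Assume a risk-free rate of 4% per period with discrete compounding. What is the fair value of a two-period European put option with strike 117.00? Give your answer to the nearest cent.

11.76

Risk-neutral probability p = (1 + 0.04 − 0.6)/(1.15 − 0.6) = 0.4400/0.5500 = 0.8000
Terminal stock prices: S_uu = 165.3, S_ud = 86.25, S_dd = 45
Terminal payoffs (K − S): max(-48.31, 0) = 0, max(30.75, 0) = 30.75, max(72, 0) = 72
Node u (S = 143.8): V_u = 1/1.04·[0.8000·0.0000 + 0.2000·30.7500] = 5.9135
Node d (S = 75): V_d = 1/1.04·[0.8000·30.7500 + 0.2000·72.0000] = 37.5000
Node 0 (S = 125): V_0 = 1/1.04·[0.8000·5.9135 + 0.2000·37.5000] = 11.7604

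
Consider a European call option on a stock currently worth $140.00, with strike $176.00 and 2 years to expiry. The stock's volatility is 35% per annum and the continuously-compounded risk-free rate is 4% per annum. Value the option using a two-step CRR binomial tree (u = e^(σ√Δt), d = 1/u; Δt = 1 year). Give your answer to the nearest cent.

CRR parameters: u = e^(σ√Δt) = e^(0.35·√1) = 1.4191, d = 1/u = 0.7047
Per-period rate: rΔt = 0.04·1 = 0.04, so R = e^0.04 = 1.0408
Risk-neutral probability p = (e^0.04 − 0.7047)/(1.4191 − 0.7047) = 0.3361/0.7144 = 0.4705
Terminal stock prices: S_uu = 281.9, S_ud = 140, S_dd = 69.52
Terminal payoffs (S − K): max(105.9, 0) = 105.9, max(-36, 0) = 0, max(-106.5, 0) = 0
Node u (S = 198.7): V_u = e^(−0.04)·[0.4705·105.9254 + 0.5295·0.0000] = 47.8847
Node d (S = 98.66): V_d = e^(−0.04)·[0.4705·0.0000 + 0.5295·0.0000] = 0.0000
Node 0 (S = 140): V_0 = e^(−0.04)·[0.4705·47.8847 + 0.5295·0.0000] = 21.6468

$21.65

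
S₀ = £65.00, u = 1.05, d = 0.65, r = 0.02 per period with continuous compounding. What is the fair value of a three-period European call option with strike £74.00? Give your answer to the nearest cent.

Risk-neutral probability p = (e^0.02 − 0.65)/(1.05 − 0.65) = 0.3702/0.4000 = 0.9255
Terminal stock prices: S_uuu = 75.25, S_uud = 46.58, S_udd = 28.84, S_ddd = 17.85
Terminal payoffs (S − K): max(1.246, 0) = 1.246, max(-27.42, 0) = 0, max(-45.16, 0) = 0, max(-56.15, 0) = 0
Node uu (S = 71.66): V_uu = e^(−0.02)·[0.9255·1.2456 + 0.0745·0.0000] = 1.1300
Node ud (S = 44.36): V_ud = e^(−0.02)·[0.9255·0.0000 + 0.0745·0.0000] = 0.0000
Node dd (S = 27.46): V_dd = e^(−0.02)·[0.9255·0.0000 + 0.0745·0.0000] = 0.0000
Node u (S = 68.25): V_u = e^(−0.02)·[0.9255·1.1300 + 0.0745·0.0000] = 1.0251
Node d (S = 42.25): V_d = e^(−0.02)·[0.9255·0.0000 + 0.0745·0.0000] = 0.0000
Node 0 (S = 65): V_0 = e^(−0.02)·[0.9255·1.0251 + 0.0745·0.0000] = 0.9300

£0.93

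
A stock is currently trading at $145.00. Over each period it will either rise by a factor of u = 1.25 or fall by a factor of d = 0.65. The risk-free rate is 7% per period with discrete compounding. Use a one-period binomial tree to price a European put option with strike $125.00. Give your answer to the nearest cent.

Risk-neutral probability p = (1 + 0.07 − 0.65)/(1.25 − 0.65) = 0.4200/0.6000 = 0.7000
Terminal stock prices: S_u = 181.2, S_d = 94.25
Terminal payoffs (K − S): max(-56.25, 0) = 0, max(30.75, 0) = 30.75
Node 0 (S = 145): V_0 = 1/1.07·[0.7000·0.0000 + 0.3000·30.7500] = 8.6215

$8.62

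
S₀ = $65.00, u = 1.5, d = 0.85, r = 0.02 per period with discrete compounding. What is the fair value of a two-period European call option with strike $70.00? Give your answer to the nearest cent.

Risk-neutral probability p = (1 + 0.02 − 0.85)/(1.5 − 0.85) = 0.1700/0.6500 = 0.2615
Terminal stock prices: S_uu = 146.2, S_ud = 82.88, S_dd = 46.96
Terminal payoffs (S − K): max(76.25, 0) = 76.25, max(12.88, 0) = 12.88, max(-23.04, 0) = 0
Node u (S = 97.5): V_u = 1/1.02·[0.2615·76.2500 + 0.7385·12.8750] = 28.8725
Node d (S = 55.25): V_d = 1/1.02·[0.2615·12.8750 + 0.7385·0.0000] = 3.3013
Node 0 (S = 65): V_0 = 1/1.02·[0.2615·28.8725 + 0.7385·3.3013] = 9.7933

$9.79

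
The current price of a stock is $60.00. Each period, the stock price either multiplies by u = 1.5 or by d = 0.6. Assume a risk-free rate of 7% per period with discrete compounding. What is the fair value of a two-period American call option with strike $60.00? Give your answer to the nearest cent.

Risk-neutral probability p = (1 + 0.07 − 0.6)/(1.5 − 0.6) = 0.4700/0.9000 = 0.5222
Terminal stock prices: S_uu = 135, S_ud = 54, S_dd = 21.6
Terminal payoffs (S − K): max(75, 0) = 75, max(-6, 0) = 0, max(-38.4, 0) = 0
Node u (S = 90): continuation = 1/1.07·[0.5222·75.0000 + 0.4778·0.0000] = 36.6044; exercise value = 30.0000 ≤ continuation, so V_u = 36.6044
Node d (S = 36): continuation = 1/1.07·[0.5222·0.0000 + 0.4778·0.0000] = 0.0000; exercise value = 0.0000 ≤ continuation, so V_d = 0.0000
Node 0 (S = 60): continuation = 1/1.07·[0.5222·36.6044 + 0.4778·0.0000] = 17.8651; exercise value = 0.0000 ≤ continuation, so V_0 = 17.8651

$17.87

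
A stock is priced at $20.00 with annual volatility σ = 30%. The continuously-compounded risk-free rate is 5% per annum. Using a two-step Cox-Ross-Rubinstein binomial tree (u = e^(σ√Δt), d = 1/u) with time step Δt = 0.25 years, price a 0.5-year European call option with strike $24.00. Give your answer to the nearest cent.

CRR parameters: u = e^(σ√Δt) = e^(0.3·√0.25) = 1.1618, d = 1/u = 0.8607
Per-period rate: rΔt = 0.05·0.25 = 0.0125, so R = e^0.0125 = 1.0126
Risk-neutral probability p = (e^0.0125 − 0.8607)/(1.1618 − 0.8607) = 0.1519/0.3011 = 0.5043
Terminal stock prices: S_uu = 27, S_ud = 20, S_dd = 14.82
Terminal payoffs (S − K): max(2.997, 0) = 2.997, max(-4, 0) = 0, max(-9.184, 0) = 0
Node u (S = 23.24): V_u = e^(−0.0125)·[0.5043·2.9972 + 0.4957·0.0000] = 1.4928
Node d (S = 17.21): V_d = e^(−0.0125)·[0.5043·0.0000 + 0.4957·0.0000] = 0.0000
Node 0 (S = 20): V_0 = e^(−0.0125)·[0.5043·1.4928 + 0.4957·0.0000] = 0.7435

$0.74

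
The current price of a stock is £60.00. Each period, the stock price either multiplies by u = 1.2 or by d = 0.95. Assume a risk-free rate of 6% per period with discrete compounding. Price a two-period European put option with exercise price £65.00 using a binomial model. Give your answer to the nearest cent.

Risk-neutral probability p = (1 + 0.06 − 0.95)/(1.2 − 0.95) = 0.1100/0.2500 = 0.4400
Terminal stock prices: S_uu = 86.4, S_ud = 68.4, S_dd = 54.15
Terminal payoffs (K − S): max(-21.4, 0) = 0, max(-3.4, 0) = 0, max(10.85, 0) = 10.85
Node u (S = 72): V_u = 1/1.06·[0.4400·0.0000 + 0.5600·0.0000] = 0.0000
Node d (S = 57): V_d = 1/1.06·[0.4400·0.0000 + 0.5600·10.8500] = 5.7321
Node 0 (S = 60): V_0 = 1/1.06·[0.4400·0.0000 + 0.5600·5.7321] = 3.0283

£3.03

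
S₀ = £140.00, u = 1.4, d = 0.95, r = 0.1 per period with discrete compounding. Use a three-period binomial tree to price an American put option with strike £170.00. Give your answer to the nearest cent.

£30.00

Risk-neutral probability p = (1 + 0.1 − 0.95)/(1.4 − 0.95) = 0.1500/0.4500 = 0.3333
Terminal stock prices: S_uuu = 384.2, S_uud = 260.7, S_udd = 176.9, S_ddd = 120
Terminal payoffs (K − S): max(-214.2, 0) = 0, max(-90.68, 0) = 0, max(-6.89, 0) = 0, max(49.97, 0) = 49.97
Node uu (S = 274.4): continuation = 1/1.1·[0.3333·0.0000 + 0.6667·0.0000] = 0.0000; exercise value = 0.0000 ≤ continuation, so V_uu = 0.0000
Node ud (S = 186.2): continuation = 1/1.1·[0.3333·0.0000 + 0.6667·0.0000] = 0.0000; exercise value = 0.0000 ≤ continuation, so V_ud = 0.0000
Node dd (S = 126.3): continuation = 1/1.1·[0.3333·0.0000 + 0.6667·49.9675] = 30.2833; exercise value = 43.6500 > continuation, so V_dd = 43.6500 (exercise)
Node u (S = 196): continuation = 1/1.1·[0.3333·0.0000 + 0.6667·0.0000] = 0.0000; exercise value = 0.0000 ≤ continuation, so V_u = 0.0000
Node d (S = 133): continuation = 1/1.1·[0.3333·0.0000 + 0.6667·43.6500] = 26.4545; exercise value = 37.0000 > continuation, so V_d = 37.0000 (exercise)
Node 0 (S = 140): continuation = 1/1.1·[0.3333·0.0000 + 0.6667·37.0000] = 22.4242; exercise value = 30.0000 > continuation, so V_0 = 30.0000 (exercise)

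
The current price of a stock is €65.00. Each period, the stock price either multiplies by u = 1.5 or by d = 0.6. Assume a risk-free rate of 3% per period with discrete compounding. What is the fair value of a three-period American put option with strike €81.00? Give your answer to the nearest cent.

€26.77

Risk-neutral probability p = (1 + 0.03 − 0.6)/(1.5 − 0.6) = 0.4300/0.9000 = 0.4778
Terminal stock prices: S_uuu = 219.4, S_uud = 87.75, S_udd = 35.1, S_ddd = 14.04
Terminal payoffs (K − S): max(-138.4, 0) = 0, max(-6.75, 0) = 0, max(45.9, 0) = 45.9, max(66.96, 0) = 66.96
Node uu (S = 146.2): continuation = 1/1.03·[0.4778·0.0000 + 0.5222·0.0000] = 0.0000; exercise value = 0.0000 ≤ continuation, so V_uu = 0.0000
Node ud (S = 58.5): continuation = 1/1.03·[0.4778·0.0000 + 0.5222·45.9000] = 23.2718; exercise value = 22.5000 ≤ continuation, so V_ud = 23.2718
Node dd (S = 23.4): continuation = 1/1.03·[0.4778·45.9000 + 0.5222·66.9600] = 55.2408; exercise value = 57.6000 > continuation, so V_dd = 57.6000 (exercise)
Node u (S = 97.5): continuation = 1/1.03·[0.4778·0.0000 + 0.5222·23.2718] = 11.7991; exercise value = 0.0000 ≤ continuation, so V_u = 11.7991
Node d (S = 39): continuation = 1/1.03·[0.4778·23.2718 + 0.5222·57.6000] = 39.9988; exercise value = 42.0000 > continuation, so V_d = 42.0000 (exercise)
Node 0 (S = 65): continuation = 1/1.03·[0.4778·11.7991 + 0.5222·42.0000] = 26.7677; exercise value = 16.0000 ≤ continuation, so V_0 = 26.7677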